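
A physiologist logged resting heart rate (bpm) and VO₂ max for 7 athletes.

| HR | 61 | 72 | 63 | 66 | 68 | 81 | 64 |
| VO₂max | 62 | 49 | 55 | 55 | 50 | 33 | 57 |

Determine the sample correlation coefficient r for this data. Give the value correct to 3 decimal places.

-0.977

n = 7, Σx = 475, Σy = 361, Σx² = 32511, Σy² = 19133, Σxy = 24126
nΣxy − ΣxΣy = 168882 − 171475 = -2593
nΣx² − (Σx)² = 227577 − 225625 = 1952; nΣy² − (Σy)² = 133931 − 130321 = 3610
r = -2593 / √(1952 × 3610) = -2593 / 2654.5659 ≈ -0.977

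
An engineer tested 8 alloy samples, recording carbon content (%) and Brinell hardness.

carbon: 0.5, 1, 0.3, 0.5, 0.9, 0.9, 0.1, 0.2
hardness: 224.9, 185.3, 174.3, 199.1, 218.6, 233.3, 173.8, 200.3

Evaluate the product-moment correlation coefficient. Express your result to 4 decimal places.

0.5156

n = 8, Σx = 4.4, Σy = 1609.6, Σx² = 3.26, Σy² = 327478.78, Σxy = 913.74
nΣxy − ΣxΣy = 7309.92 − 7082.24 = 227.68
nΣx² − (Σx)² = 26.08 − 19.36 = 6.72; nΣy² − (Σy)² = 2619830.24 − 2590812.16 = 29018.08
r = 227.68 / √(6.72 × 29018.08) = 227.68 / 441.5897 ≈ 0.5156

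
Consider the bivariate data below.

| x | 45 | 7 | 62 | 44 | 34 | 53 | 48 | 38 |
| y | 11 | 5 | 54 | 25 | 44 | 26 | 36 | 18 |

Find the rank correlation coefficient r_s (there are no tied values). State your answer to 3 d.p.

0.548

Rank x: 5, 1, 8, 4, 2, 7, 6, 3
Rank y: 2, 1, 8, 4, 7, 5, 6, 3
d = rank(x) − rank(y): 3, 0, 0, 0, -5, 2, 0, 0; Σd² = 38
ρ = 1 − 6Σd² / [n(n²−1)] = 1 − 6×38 / (8×63) = 1 − 228/504 ≈ 0.548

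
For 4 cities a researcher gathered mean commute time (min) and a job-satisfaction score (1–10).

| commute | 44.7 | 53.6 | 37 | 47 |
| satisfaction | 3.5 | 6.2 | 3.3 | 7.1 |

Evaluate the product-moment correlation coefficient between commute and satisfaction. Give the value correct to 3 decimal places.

0.725

n = 4, Σx = 182.3, Σy = 20.1, Σx² = 8449.05, Σy² = 111.99, Σxy = 944.57
nΣxy − ΣxΣy = 3778.28 − 3664.23 = 114.05
nΣx² − (Σx)² = 33796.2 − 33233.29 = 562.91; nΣy² − (Σy)² = 447.96 − 404.01 = 43.95
r = 114.05 / √(562.91 × 43.95) = 114.05 / 157.2892 ≈ 0.725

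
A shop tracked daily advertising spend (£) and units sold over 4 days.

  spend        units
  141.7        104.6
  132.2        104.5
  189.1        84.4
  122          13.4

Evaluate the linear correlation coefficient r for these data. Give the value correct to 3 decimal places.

n = 4, Σx = 585, Σy = 306.9, Σx² = 88198.54, Σy² = 29164.33, Σxy = 46231.56
nΣxy − ΣxΣy = 184926.24 − 179536.5 = 5389.74
nΣx² − (Σx)² = 352794.16 − 342225 = 10569.16; nΣy² − (Σy)² = 116657.32 − 94187.61 = 22469.71
r = 5389.74 / √(10569.16 × 22469.71) = 5389.74 / 15410.5795 ≈ 0.350

0.350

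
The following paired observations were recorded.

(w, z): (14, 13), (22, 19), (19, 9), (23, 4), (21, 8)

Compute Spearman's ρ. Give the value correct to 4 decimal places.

Rank w: 1, 4, 2, 5, 3
Rank z: 4, 5, 3, 1, 2
d = rank(w) − rank(z): -3, -1, -1, 4, 1; Σd² = 28
ρ = 1 − 6Σd² / [n(n²−1)] = 1 − 6×28 / (5×24) = 1 − 168/120 ≈ -0.4000

-0.4000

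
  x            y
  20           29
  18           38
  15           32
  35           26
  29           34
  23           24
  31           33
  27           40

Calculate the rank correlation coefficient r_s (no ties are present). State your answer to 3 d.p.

-0.095

Rank x: 3, 2, 1, 8, 6, 4, 7, 5
Rank y: 3, 7, 4, 2, 6, 1, 5, 8
d = rank(x) − rank(y): 0, -5, -3, 6, 0, 3, 2, -3; Σd² = 92
ρ = 1 − 6Σd² / [n(n²−1)] = 1 − 6×92 / (8×63) = 1 − 552/504 ≈ -0.095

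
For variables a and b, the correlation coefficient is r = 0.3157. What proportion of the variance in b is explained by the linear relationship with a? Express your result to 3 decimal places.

0.100

r² = (0.3157)² = 0.100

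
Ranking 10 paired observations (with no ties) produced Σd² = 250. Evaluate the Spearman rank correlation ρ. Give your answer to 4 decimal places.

ρ = 1 − 6Σd² / [n(n²−1)] = 1 − 6×250 / (10×99)
  = 1 − 1500/990 = 1 − 1.51515 ≈ -0.5152

-0.5152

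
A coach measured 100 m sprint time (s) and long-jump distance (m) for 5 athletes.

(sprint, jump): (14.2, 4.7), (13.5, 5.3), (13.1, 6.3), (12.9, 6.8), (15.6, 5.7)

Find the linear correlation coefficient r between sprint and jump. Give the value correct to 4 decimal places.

-0.4748

n = 5, Σx = 69.3, Σy = 28.8, Σx² = 965.27, Σy² = 168.6, Σxy = 397.46
nΣxy − ΣxΣy = 1987.3 − 1995.84 = -8.54
nΣx² − (Σx)² = 4826.35 − 4802.49 = 23.86; nΣy² − (Σy)² = 843 − 829.44 = 13.56
r = -8.54 / √(23.86 × 13.56) = -8.54 / 17.9873 ≈ -0.4748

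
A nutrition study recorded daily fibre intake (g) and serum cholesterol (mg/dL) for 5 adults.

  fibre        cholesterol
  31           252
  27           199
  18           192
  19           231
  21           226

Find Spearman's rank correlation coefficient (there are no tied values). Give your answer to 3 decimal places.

0.600

Rank fibre: 5, 4, 1, 2, 3
Rank cholesterol: 5, 2, 1, 4, 3
d = rank(fibre) − rank(cholesterol): 0, 2, 0, -2, 0; Σd² = 8
ρ = 1 − 6Σd² / [n(n²−1)] = 1 − 6×8 / (5×24) = 1 − 48/120 ≈ 0.600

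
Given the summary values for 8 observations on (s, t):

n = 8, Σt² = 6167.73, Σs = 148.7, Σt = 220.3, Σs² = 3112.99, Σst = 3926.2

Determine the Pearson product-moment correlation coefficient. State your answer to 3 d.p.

-0.897

r = (nΣst − ΣsΣt) / √[(nΣs² − (Σs)²)(nΣt² − (Σt)²)]
Numerator: 8×3926.2 − 148.7×220.3 = -1349.01
Denominator: √[(24903.92 − 22111.69)(49341.84 − 48532.09)] = √[2792.23 × 809.75] = 1503.6649
r = -1349.01 / 1503.6649 ≈ -0.897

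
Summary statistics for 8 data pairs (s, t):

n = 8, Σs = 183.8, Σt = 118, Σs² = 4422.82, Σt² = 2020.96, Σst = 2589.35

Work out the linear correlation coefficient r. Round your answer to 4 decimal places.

-0.5138

r = (nΣst − ΣsΣt) / √[(nΣs² − (Σs)²)(nΣt² − (Σt)²)]
Numerator: 8×2589.35 − 183.8×118 = -973.6
Denominator: √[(35382.56 − 33782.44)(16167.68 − 13924)] = √[1600.12 × 2243.68] = 1894.7710
r = -973.6 / 1894.7710 ≈ -0.5138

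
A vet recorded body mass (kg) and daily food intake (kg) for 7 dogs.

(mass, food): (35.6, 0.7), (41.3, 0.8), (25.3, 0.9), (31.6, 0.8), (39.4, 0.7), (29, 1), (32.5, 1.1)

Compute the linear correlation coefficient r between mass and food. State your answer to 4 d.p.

n = 7, Σx = 234.7, Σy = 6, Σx² = 8061.31, Σy² = 5.28, Σxy = 198.34
nΣxy − ΣxΣy = 1388.38 − 1408.2 = -19.82
nΣx² − (Σx)² = 56429.17 − 55084.09 = 1345.08; nΣy² − (Σy)² = 36.96 − 36 = 0.96
r = -19.82 / √(1345.08 × 0.96) = -19.82 / 35.9343 ≈ -0.5516

-0.5516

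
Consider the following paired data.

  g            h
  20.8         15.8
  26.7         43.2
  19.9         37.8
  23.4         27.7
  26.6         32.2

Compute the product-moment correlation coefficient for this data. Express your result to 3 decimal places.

0.450

n = 5, Σg = 117.4, Σh = 156.7, Σg² = 2796.66, Σh² = 5348.85, Σgh = 3739
nΣgh − ΣgΣh = 18695 − 18396.58 = 298.42
nΣg² − (Σg)² = 13983.3 − 13782.76 = 200.54; nΣh² − (Σh)² = 26744.25 − 24554.89 = 2189.36
r = 298.42 / √(200.54 × 2189.36) = 298.42 / 662.6117 ≈ 0.450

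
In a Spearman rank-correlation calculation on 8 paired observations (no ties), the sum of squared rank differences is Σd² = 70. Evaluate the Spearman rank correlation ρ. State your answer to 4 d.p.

ρ = 1 − 6Σd² / [n(n²−1)] = 1 − 6×70 / (8×63)
  = 1 − 420/504 = 1 − 0.83333 ≈ 0.1667

0.1667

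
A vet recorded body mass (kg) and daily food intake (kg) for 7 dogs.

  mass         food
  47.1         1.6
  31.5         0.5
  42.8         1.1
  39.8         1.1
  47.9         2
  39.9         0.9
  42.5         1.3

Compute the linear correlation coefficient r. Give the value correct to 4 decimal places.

n = 7, Σx = 291.5, Σy = 8.5, Σx² = 12319.21, Σy² = 11.73, Σxy = 368.93
nΣxy − ΣxΣy = 2582.51 − 2477.75 = 104.76
nΣx² − (Σx)² = 86234.47 − 84972.25 = 1262.22; nΣy² − (Σy)² = 82.11 − 72.25 = 9.86
r = 104.76 / √(1262.22 × 9.86) = 104.76 / 111.5594 ≈ 0.9391

0.9391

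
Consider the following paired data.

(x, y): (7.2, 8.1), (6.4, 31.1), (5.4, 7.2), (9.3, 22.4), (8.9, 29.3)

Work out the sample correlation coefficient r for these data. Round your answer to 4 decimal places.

n = 5, Σx = 37.2, Σy = 98.1, Σx² = 287.66, Σy² = 2444.91, Σxy = 765.33
nΣxy − ΣxΣy = 3826.65 − 3649.32 = 177.33
nΣx² − (Σx)² = 1438.3 − 1383.84 = 54.46; nΣy² − (Σy)² = 12224.55 − 9623.61 = 2600.94
r = 177.33 / √(54.46 × 2600.94) = 177.33 / 376.3605 ≈ 0.4712

0.4712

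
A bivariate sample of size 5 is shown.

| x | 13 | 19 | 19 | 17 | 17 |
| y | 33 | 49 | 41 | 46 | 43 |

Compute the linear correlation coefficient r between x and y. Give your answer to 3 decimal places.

n = 5, Σx = 85, Σy = 212, Σx² = 1469, Σy² = 9136, Σxy = 3652
nΣxy − ΣxΣy = 18260 − 18020 = 240
nΣx² − (Σx)² = 7345 − 7225 = 120; nΣy² − (Σy)² = 45680 − 44944 = 736
r = 240 / √(120 × 736) = 240 / 297.1868 ≈ 0.808

0.808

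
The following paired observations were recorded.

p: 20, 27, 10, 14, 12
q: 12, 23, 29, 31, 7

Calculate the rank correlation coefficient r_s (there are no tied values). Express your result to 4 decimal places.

-0.1000

Rank p: 4, 5, 1, 3, 2
Rank q: 2, 3, 4, 5, 1
d = rank(p) − rank(q): 2, 2, -3, -2, 1; Σd² = 22
ρ = 1 − 6Σd² / [n(n²−1)] = 1 − 6×22 / (5×24) = 1 − 132/120 ≈ -0.1000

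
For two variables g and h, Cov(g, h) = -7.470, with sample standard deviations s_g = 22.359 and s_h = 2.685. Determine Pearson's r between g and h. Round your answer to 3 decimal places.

r = Cov(g,h) / (s_g · s_h) = -7.470 / (22.359 × 2.685)
  = -7.470 / 60.0339 ≈ -0.124

-0.124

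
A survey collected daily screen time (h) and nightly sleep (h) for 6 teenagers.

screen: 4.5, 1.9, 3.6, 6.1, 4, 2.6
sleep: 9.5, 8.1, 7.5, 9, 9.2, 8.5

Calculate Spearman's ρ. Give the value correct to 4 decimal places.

Rank screen: 5, 1, 3, 6, 4, 2
Rank sleep: 6, 2, 1, 4, 5, 3
d = rank(screen) − rank(sleep): -1, -1, 2, 2, -1, -1; Σd² = 12
ρ = 1 − 6Σd² / [n(n²−1)] = 1 − 6×12 / (6×35) = 1 − 72/210 ≈ 0.6571

0.6571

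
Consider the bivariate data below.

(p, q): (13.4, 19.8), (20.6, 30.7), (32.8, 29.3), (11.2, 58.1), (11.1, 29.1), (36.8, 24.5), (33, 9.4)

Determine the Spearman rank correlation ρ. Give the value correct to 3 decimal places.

-0.429

Rank p: 3, 4, 5, 2, 1, 7, 6
Rank q: 2, 6, 5, 7, 4, 3, 1
d = rank(p) − rank(q): 1, -2, 0, -5, -3, 4, 5; Σd² = 80
ρ = 1 − 6Σd² / [n(n²−1)] = 1 − 6×80 / (7×48) = 1 − 480/336 ≈ -0.429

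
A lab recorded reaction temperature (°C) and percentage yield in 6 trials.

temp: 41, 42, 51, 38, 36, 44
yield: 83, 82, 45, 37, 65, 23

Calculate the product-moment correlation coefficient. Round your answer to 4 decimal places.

-0.2617

n = 6, Σx = 252, Σy = 335, Σx² = 10722, Σy² = 21761, Σxy = 13900
nΣxy − ΣxΣy = 83400 − 84420 = -1020
nΣx² − (Σx)² = 64332 − 63504 = 828; nΣy² − (Σy)² = 130566 − 112225 = 18341
r = -1020 / √(828 × 18341) = -1020 / 3896.9665 ≈ -0.2617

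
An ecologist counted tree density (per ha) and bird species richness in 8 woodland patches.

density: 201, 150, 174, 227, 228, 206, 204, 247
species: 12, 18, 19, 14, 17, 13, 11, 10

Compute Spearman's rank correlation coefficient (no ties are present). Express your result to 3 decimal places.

Rank density: 3, 1, 2, 6, 7, 5, 4, 8
Rank species: 3, 7, 8, 5, 6, 4, 2, 1
d = rank(density) − rank(species): 0, -6, -6, 1, 1, 1, 2, 7; Σd² = 128
ρ = 1 − 6Σd² / [n(n²−1)] = 1 − 6×128 / (8×63) = 1 − 768/504 ≈ -0.524

-0.524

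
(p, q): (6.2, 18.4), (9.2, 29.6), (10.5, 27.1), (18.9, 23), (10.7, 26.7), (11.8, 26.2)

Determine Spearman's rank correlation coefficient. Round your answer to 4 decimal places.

-0.1429

Rank p: 1, 2, 3, 6, 4, 5
Rank q: 1, 6, 5, 2, 4, 3
d = rank(p) − rank(q): 0, -4, -2, 4, 0, 2; Σd² = 40
ρ = 1 − 6Σd² / [n(n²−1)] = 1 − 6×40 / (6×35) = 1 − 240/210 ≈ -0.1429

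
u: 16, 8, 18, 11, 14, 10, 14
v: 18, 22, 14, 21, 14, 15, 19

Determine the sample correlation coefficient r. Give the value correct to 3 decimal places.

-0.574

n = 7, Σu = 91, Σv = 123, Σu² = 1257, Σv² = 2227, Σuv = 1559
nΣuv − ΣuΣv = 10913 − 11193 = -280
nΣu² − (Σu)² = 8799 − 8281 = 518; nΣv² − (Σv)² = 15589 − 15129 = 460
r = -280 / √(518 × 460) = -280 / 488.1393 ≈ -0.574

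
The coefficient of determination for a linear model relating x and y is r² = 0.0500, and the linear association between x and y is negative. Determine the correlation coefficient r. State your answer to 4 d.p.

|r| = √0.0500 = 0.2236
The association is negative, so r = −0.2236.

-0.2236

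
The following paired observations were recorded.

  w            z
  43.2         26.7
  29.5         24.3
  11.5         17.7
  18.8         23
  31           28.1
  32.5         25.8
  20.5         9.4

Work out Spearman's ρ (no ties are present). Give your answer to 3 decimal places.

0.786

Rank w: 7, 4, 1, 2, 5, 6, 3
Rank z: 6, 4, 2, 3, 7, 5, 1
d = rank(w) − rank(z): 1, 0, -1, -1, -2, 1, 2; Σd² = 12
ρ = 1 − 6Σd² / [n(n²−1)] = 1 − 6×12 / (7×48) = 1 − 72/336 ≈ 0.786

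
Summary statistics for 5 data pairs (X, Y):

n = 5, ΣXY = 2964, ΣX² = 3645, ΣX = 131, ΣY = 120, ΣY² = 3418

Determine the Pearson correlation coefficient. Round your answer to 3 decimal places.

-0.532

r = (nΣXY − ΣXΣY) / √[(nΣX² − (ΣX)²)(nΣY² − (ΣY)²)]
Numerator: 5×2964 − 131×120 = -900
Denominator: √[(18225 − 17161)(17090 − 14400)] = √[1064 × 2690] = 1691.7919
r = -900 / 1691.7919 ≈ -0.532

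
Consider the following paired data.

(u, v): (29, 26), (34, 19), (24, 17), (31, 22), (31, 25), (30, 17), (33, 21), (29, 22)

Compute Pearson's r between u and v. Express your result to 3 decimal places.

n = 8, Σu = 241, Σv = 169, Σu² = 7325, Σv² = 3649, Σuv = 5106
nΣuv − ΣuΣv = 40848 − 40729 = 119
nΣu² − (Σu)² = 58600 − 58081 = 519; nΣv² − (Σv)² = 29192 − 28561 = 631
r = 119 / √(519 × 631) = 119 / 572.2665 ≈ 0.208

0.208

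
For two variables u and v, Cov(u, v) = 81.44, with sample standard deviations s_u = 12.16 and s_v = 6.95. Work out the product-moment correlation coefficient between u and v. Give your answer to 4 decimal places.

r = Cov(u,v) / (s_u · s_v) = 81.44 / (12.16 × 6.95)
  = 81.44 / 84.5120 ≈ 0.9637

0.9637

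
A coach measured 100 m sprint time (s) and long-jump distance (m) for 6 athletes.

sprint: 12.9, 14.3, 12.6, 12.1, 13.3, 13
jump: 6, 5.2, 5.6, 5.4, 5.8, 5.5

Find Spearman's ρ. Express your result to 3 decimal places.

-0.143

Rank sprint: 3, 6, 2, 1, 5, 4
Rank jump: 6, 1, 4, 2, 5, 3
d = rank(sprint) − rank(jump): -3, 5, -2, -1, 0, 1; Σd² = 40
ρ = 1 − 6Σd² / [n(n²−1)] = 1 − 6×40 / (6×35) = 1 − 240/210 ≈ -0.143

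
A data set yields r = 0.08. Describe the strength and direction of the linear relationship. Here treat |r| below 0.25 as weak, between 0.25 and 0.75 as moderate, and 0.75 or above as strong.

r = 0.08 > 0 so the relationship is positive.
|r| = 0.08, which falls in the weak range.

weak positive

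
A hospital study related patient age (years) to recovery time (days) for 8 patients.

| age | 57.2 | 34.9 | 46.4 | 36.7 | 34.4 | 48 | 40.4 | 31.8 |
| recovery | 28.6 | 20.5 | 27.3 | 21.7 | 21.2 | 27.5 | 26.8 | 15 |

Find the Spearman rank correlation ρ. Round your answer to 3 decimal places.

Rank age: 8, 3, 6, 4, 2, 7, 5, 1
Rank recovery: 8, 2, 6, 4, 3, 7, 5, 1
d = rank(age) − rank(recovery): 0, 1, 0, 0, -1, 0, 0, 0; Σd² = 2
ρ = 1 − 6Σd² / [n(n²−1)] = 1 − 6×2 / (8×63) = 1 − 12/504 ≈ 0.976

0.976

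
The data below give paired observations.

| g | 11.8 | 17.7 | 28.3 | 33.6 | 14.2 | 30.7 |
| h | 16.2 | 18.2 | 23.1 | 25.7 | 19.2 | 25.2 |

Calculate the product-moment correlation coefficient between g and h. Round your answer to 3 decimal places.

n = 6, Σg = 136.3, Σh = 127.6, Σg² = 3526.51, Σh² = 2791.46, Σgh = 3076.83
nΣgh − ΣgΣh = 18460.98 − 17391.88 = 1069.1
nΣg² − (Σg)² = 21159.06 − 18577.69 = 2581.37; nΣh² − (Σh)² = 16748.76 − 16281.76 = 467
r = 1069.1 / √(2581.37 × 467) = 1069.1 / 1097.9525 ≈ 0.974

0.974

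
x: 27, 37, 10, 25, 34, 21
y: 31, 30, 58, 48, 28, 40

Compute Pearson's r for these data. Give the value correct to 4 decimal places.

n = 6, Σx = 154, Σy = 235, Σx² = 4420, Σy² = 9913, Σxy = 5519
nΣxy − ΣxΣy = 33114 − 36190 = -3076
nΣx² − (Σx)² = 26520 − 23716 = 2804; nΣy² − (Σy)² = 59478 − 55225 = 4253
r = -3076 / √(2804 × 4253) = -3076 / 3453.3190 ≈ -0.8907

-0.8907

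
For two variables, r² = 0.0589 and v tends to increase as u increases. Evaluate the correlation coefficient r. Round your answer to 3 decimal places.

0.243

|r| = √0.0589 = 0.243
The association is positive, so r = 0.243.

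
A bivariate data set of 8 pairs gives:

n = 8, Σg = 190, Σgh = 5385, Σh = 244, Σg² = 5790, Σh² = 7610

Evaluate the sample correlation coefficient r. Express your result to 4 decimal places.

r = (nΣgh − ΣgΣh) / √[(nΣg² − (Σg)²)(nΣh² − (Σh)²)]
Numerator: 8×5385 − 190×244 = -3280
Denominator: √[(46320 − 36100)(60880 − 59536)] = √[10220 × 1344] = 3706.1678
r = -3280 / 3706.1678 ≈ -0.8850

-0.8850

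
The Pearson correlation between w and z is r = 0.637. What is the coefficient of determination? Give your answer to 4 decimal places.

r² = (0.637)² = 0.4058

0.4058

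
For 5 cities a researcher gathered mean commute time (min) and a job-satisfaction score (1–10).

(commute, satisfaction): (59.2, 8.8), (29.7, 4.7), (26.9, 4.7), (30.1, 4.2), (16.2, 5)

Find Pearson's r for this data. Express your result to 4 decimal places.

n = 5, Σx = 162.1, Σy = 27.4, Σx² = 6278.79, Σy² = 164.26, Σxy = 994.4
nΣxy − ΣxΣy = 4972 − 4441.54 = 530.46
nΣx² − (Σx)² = 31393.95 − 26276.41 = 5117.54; nΣy² − (Σy)² = 821.3 − 750.76 = 70.54
r = 530.46 / √(5117.54 × 70.54) = 530.46 / 600.8255 ≈ 0.8829

0.8829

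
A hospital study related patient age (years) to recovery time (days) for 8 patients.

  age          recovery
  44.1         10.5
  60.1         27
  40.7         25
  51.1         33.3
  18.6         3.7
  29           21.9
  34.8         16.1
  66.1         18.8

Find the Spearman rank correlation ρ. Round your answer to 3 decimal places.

0.500

Rank age: 5, 7, 4, 6, 1, 2, 3, 8
Rank recovery: 2, 7, 6, 8, 1, 5, 3, 4
d = rank(age) − rank(recovery): 3, 0, -2, -2, 0, -3, 0, 4; Σd² = 42
ρ = 1 − 6Σd² / [n(n²−1)] = 1 − 6×42 / (8×63) = 1 − 252/504 ≈ 0.500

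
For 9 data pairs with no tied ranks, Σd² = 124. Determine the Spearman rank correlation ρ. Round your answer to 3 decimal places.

ρ = 1 − 6Σd² / [n(n²−1)] = 1 − 6×124 / (9×80)
  = 1 − 744/720 = 1 − 1.0333 ≈ -0.033

-0.033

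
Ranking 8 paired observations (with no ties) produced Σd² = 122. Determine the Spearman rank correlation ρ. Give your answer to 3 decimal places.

ρ = 1 − 6Σd² / [n(n²−1)] = 1 − 6×122 / (8×63)
  = 1 − 732/504 = 1 − 1.4524 ≈ -0.452

-0.452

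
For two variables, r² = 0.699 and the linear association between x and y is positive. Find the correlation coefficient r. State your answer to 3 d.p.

0.836

|r| = √0.699 = 0.836
The association is positive, so r = 0.836.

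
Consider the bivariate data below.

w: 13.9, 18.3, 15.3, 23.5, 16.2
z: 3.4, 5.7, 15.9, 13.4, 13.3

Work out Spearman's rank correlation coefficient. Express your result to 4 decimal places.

Rank w: 1, 4, 2, 5, 3
Rank z: 1, 2, 5, 4, 3
d = rank(w) − rank(z): 0, 2, -3, 1, 0; Σd² = 14
ρ = 1 − 6Σd² / [n(n²−1)] = 1 − 6×14 / (5×24) = 1 − 84/120 ≈ 0.3000

0.3000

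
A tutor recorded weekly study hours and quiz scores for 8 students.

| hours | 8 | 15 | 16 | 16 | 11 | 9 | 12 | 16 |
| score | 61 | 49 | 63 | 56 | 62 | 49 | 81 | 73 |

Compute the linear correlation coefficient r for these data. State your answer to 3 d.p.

0.116

n = 8, Σx = 103, Σy = 494, Σx² = 1403, Σy² = 31362, Σxy = 6390
nΣxy − ΣxΣy = 51120 − 50882 = 238
nΣx² − (Σx)² = 11224 − 10609 = 615; nΣy² − (Σy)² = 250896 − 244036 = 6860
r = 238 / √(615 × 6860) = 238 / 2053.9961 ≈ 0.116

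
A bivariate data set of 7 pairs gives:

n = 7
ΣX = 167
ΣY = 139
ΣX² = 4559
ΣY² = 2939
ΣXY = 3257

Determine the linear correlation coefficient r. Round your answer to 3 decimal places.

r = (nΣXY − ΣXΣY) / √[(nΣX² − (ΣX)²)(nΣY² − (ΣY)²)]
Numerator: 7×3257 − 167×139 = -414
Denominator: √[(31913 − 27889)(20573 − 19321)] = √[4024 × 1252] = 2244.5596
r = -414 / 2244.5596 ≈ -0.184

-0.184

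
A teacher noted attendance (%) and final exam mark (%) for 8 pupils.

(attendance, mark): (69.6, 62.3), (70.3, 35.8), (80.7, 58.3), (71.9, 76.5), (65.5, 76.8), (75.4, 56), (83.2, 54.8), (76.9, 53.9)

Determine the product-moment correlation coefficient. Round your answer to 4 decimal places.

-0.3248

n = 8, Σx = 593.5, Σy = 474.4, Σx² = 44279.61, Σy² = 29356.56, Σxy = 35015.05
nΣxy − ΣxΣy = 280120.4 − 281556.4 = -1436
nΣx² − (Σx)² = 354236.88 − 352242.25 = 1994.63; nΣy² − (Σy)² = 234852.48 − 225055.36 = 9797.12
r = -1436 / √(1994.63 × 9797.12) = -1436 / 4420.5915 ≈ -0.3248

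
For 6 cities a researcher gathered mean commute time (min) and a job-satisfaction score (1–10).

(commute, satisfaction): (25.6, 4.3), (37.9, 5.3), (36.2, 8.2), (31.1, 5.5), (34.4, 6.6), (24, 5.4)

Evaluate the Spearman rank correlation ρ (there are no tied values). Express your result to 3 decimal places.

0.314

Rank commute: 2, 6, 5, 3, 4, 1
Rank satisfaction: 1, 2, 6, 4, 5, 3
d = rank(commute) − rank(satisfaction): 1, 4, -1, -1, -1, -2; Σd² = 24
ρ = 1 − 6Σd² / [n(n²−1)] = 1 − 6×24 / (6×35) = 1 − 144/210 ≈ 0.314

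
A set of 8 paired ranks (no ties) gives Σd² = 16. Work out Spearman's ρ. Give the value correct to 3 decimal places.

ρ = 1 − 6Σd² / [n(n²−1)] = 1 − 6×16 / (8×63)
  = 1 − 96/504 = 1 − 0.1905 ≈ 0.810

0.810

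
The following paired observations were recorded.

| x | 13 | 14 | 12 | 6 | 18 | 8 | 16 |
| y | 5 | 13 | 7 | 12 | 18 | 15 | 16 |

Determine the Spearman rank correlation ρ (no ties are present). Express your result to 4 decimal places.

0.5714

Rank x: 4, 5, 3, 1, 7, 2, 6
Rank y: 1, 4, 2, 3, 7, 5, 6
d = rank(x) − rank(y): 3, 1, 1, -2, 0, -3, 0; Σd² = 24
ρ = 1 − 6Σd² / [n(n²−1)] = 1 − 6×24 / (7×48) = 1 − 144/336 ≈ 0.5714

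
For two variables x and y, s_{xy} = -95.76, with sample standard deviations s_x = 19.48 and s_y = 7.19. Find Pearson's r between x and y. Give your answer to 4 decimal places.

-0.6837

r = Cov(x,y) / (s_x · s_y) = -95.76 / (19.48 × 7.19)
  = -95.76 / 140.0612 ≈ -0.6837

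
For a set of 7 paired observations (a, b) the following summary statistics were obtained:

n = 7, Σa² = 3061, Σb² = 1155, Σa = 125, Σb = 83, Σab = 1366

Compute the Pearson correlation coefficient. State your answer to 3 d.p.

r = (nΣab − ΣaΣb) / √[(nΣa² − (Σa)²)(nΣb² − (Σb)²)]
Numerator: 7×1366 − 125×83 = -813
Denominator: √[(21427 − 15625)(8085 − 6889)] = √[5802 × 1196] = 2634.2346
r = -813 / 2634.2346 ≈ -0.309

-0.309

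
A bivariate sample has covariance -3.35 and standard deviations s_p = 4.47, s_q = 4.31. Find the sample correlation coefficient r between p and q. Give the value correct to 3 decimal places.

r = Cov(p,q) / (s_p · s_q) = -3.35 / (4.47 × 4.31)
  = -3.35 / 19.2657 ≈ -0.174

-0.174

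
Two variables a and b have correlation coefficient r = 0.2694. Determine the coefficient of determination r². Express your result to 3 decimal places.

r² = (0.2694)² = 0.073

0.073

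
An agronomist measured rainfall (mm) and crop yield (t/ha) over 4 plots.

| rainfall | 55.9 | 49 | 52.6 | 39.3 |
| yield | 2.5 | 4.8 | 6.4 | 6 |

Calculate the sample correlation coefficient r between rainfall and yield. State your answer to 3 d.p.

n = 4, Σx = 196.8, Σy = 19.7, Σx² = 9837.06, Σy² = 106.25, Σxy = 947.39
nΣxy − ΣxΣy = 3789.56 − 3876.96 = -87.4
nΣx² − (Σx)² = 39348.24 − 38730.24 = 618; nΣy² − (Σy)² = 425 − 388.09 = 36.91
r = -87.4 / √(618 × 36.91) = -87.4 / 151.0311 ≈ -0.579

-0.579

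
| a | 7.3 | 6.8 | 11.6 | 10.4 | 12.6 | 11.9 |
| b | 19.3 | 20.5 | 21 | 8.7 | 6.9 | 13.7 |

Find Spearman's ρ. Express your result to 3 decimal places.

Rank a: 2, 1, 4, 3, 6, 5
Rank b: 4, 5, 6, 2, 1, 3
d = rank(a) − rank(b): -2, -4, -2, 1, 5, 2; Σd² = 54
ρ = 1 − 6Σd² / [n(n²−1)] = 1 − 6×54 / (6×35) = 1 − 324/210 ≈ -0.543

-0.543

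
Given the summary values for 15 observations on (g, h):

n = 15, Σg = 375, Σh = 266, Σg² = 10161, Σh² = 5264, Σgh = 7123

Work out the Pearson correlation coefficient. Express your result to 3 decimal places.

0.721

r = (nΣgh − ΣgΣh) / √[(nΣg² − (Σg)²)(nΣh² − (Σh)²)]
Numerator: 15×7123 − 375×266 = 7095
Denominator: √[(152415 − 140625)(78960 − 70756)] = √[11790 × 8204] = 9834.8950
r = 7095 / 9834.8950 ≈ 0.721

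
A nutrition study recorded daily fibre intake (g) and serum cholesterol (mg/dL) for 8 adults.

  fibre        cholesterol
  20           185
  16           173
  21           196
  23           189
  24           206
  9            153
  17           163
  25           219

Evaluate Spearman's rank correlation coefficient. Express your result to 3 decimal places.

0.952

Rank fibre: 4, 2, 5, 6, 7, 1, 3, 8
Rank cholesterol: 4, 3, 6, 5, 7, 1, 2, 8
d = rank(fibre) − rank(cholesterol): 0, -1, -1, 1, 0, 0, 1, 0; Σd² = 4
ρ = 1 − 6Σd² / [n(n²−1)] = 1 − 6×4 / (8×63) = 1 − 24/504 ≈ 0.952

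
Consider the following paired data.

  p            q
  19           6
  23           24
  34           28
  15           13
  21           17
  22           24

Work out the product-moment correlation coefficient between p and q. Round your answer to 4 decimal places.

n = 6, Σp = 134, Σq = 112, Σp² = 3196, Σq² = 2430, Σpq = 2698
nΣpq − ΣpΣq = 16188 − 15008 = 1180
nΣp² − (Σp)² = 19176 − 17956 = 1220; nΣq² − (Σq)² = 14580 − 12544 = 2036
r = 1180 / √(1220 × 2036) = 1180 / 1576.0457 ≈ 0.7487

0.7487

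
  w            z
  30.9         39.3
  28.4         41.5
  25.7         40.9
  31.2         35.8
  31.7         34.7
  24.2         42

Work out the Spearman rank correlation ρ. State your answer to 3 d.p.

-0.943

Rank w: 4, 3, 2, 5, 6, 1
Rank z: 3, 5, 4, 2, 1, 6
d = rank(w) − rank(z): 1, -2, -2, 3, 5, -5; Σd² = 68
ρ = 1 − 6Σd² / [n(n²−1)] = 1 − 6×68 / (6×35) = 1 − 408/210 ≈ -0.943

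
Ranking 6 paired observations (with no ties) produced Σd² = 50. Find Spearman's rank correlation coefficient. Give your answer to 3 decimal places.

-0.429

ρ = 1 − 6Σd² / [n(n²−1)] = 1 − 6×50 / (6×35)
  = 1 − 300/210 = 1 − 1.4286 ≈ -0.429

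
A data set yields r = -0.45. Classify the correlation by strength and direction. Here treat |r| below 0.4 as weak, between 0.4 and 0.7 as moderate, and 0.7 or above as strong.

r = -0.45 < 0 so the relationship is negative.
|r| = 0.45, which falls in the moderate range.

moderate negative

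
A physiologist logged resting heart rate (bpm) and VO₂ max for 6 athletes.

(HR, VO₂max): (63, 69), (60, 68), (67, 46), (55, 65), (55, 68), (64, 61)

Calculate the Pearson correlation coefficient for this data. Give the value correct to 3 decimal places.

-0.665

n = 6, Σx = 364, Σy = 377, Σx² = 22204, Σy² = 24071, Σxy = 22728
nΣxy − ΣxΣy = 136368 − 137228 = -860
nΣx² − (Σx)² = 133224 − 132496 = 728; nΣy² − (Σy)² = 144426 − 142129 = 2297
r = -860 / √(728 × 2297) = -860 / 1293.1419 ≈ -0.665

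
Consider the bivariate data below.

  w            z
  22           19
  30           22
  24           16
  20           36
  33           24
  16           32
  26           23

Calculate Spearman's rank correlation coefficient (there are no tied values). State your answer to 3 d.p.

-0.321

Rank w: 3, 6, 4, 2, 7, 1, 5
Rank z: 2, 3, 1, 7, 5, 6, 4
d = rank(w) − rank(z): 1, 3, 3, -5, 2, -5, 1; Σd² = 74
ρ = 1 − 6Σd² / [n(n²−1)] = 1 − 6×74 / (7×48) = 1 − 444/336 ≈ -0.321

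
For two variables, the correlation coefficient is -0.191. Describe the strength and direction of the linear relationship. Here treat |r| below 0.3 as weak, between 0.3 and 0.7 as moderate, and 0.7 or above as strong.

r = -0.191 < 0 so the relationship is negative.
|r| = 0.191, which falls in the weak range.

weak negative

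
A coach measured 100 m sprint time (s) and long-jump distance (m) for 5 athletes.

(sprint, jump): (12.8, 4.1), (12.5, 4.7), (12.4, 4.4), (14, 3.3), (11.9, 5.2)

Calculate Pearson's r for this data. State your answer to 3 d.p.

-0.967

n = 5, Σx = 63.6, Σy = 21.7, Σx² = 811.46, Σy² = 96.19, Σxy = 273.87
nΣxy − ΣxΣy = 1369.35 − 1380.12 = -10.77
nΣx² − (Σx)² = 4057.3 − 4044.96 = 12.34; nΣy² − (Σy)² = 480.95 − 470.89 = 10.06
r = -10.77 / √(12.34 × 10.06) = -10.77 / 11.1418 ≈ -0.967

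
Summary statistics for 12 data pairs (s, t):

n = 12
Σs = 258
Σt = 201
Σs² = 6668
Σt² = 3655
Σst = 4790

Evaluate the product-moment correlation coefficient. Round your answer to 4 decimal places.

0.8242

r = (nΣst − ΣsΣt) / √[(nΣs² − (Σs)²)(nΣt² − (Σt)²)]
Numerator: 12×4790 − 258×201 = 5622
Denominator: √[(80016 − 66564)(43860 − 40401)] = √[13452 × 3459] = 6821.3245
r = 5622 / 6821.3245 ≈ 0.8242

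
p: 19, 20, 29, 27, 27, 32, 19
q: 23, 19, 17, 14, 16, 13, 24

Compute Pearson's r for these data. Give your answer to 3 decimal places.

-0.902

n = 7, Σp = 173, Σq = 126, Σp² = 4445, Σq² = 2376, Σpq = 2992
nΣpq − ΣpΣq = 20944 − 21798 = -854
nΣp² − (Σp)² = 31115 − 29929 = 1186; nΣq² − (Σq)² = 16632 − 15876 = 756
r = -854 / √(1186 × 756) = -854 / 946.8981 ≈ -0.902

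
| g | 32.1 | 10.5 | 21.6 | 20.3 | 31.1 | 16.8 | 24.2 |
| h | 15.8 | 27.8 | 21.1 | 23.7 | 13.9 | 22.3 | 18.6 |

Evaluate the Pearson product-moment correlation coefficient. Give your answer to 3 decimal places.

-0.962

n = 7, Σg = 156.6, Σh = 143.2, Σg² = 3854.4, Σh² = 3065.84, Σgh = 2993
nΣgh − ΣgΣh = 20951 − 22425.12 = -1474.12
nΣg² − (Σg)² = 26980.8 − 24523.56 = 2457.24; nΣh² − (Σh)² = 21460.88 − 20506.24 = 954.64
r = -1474.12 / √(2457.24 × 954.64) = -1474.12 / 1531.5938 ≈ -0.962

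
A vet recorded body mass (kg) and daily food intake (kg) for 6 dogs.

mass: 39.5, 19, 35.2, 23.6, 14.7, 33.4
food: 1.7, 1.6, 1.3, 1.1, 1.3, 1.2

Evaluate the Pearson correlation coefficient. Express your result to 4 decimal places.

0.2087

n = 6, Σx = 165.4, Σy = 8.2, Σx² = 5048.9, Σy² = 11.48, Σxy = 228.46
nΣxy − ΣxΣy = 1370.76 − 1356.28 = 14.48
nΣx² − (Σx)² = 30293.4 − 27357.16 = 2936.24; nΣy² − (Σy)² = 68.88 − 67.24 = 1.64
r = 14.48 / √(2936.24 × 1.64) = 14.48 / 69.3933 ≈ 0.2087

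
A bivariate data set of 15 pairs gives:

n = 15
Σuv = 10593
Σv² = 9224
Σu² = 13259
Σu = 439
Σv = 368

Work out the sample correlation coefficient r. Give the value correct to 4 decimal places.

r = (nΣuv − ΣuΣv) / √[(nΣu² − (Σu)²)(nΣv² − (Σv)²)]
Numerator: 15×10593 − 439×368 = -2657
Denominator: √[(198885 − 192721)(138360 − 135424)] = √[6164 × 2936] = 4254.1161
r = -2657 / 4254.1161 ≈ -0.6246

-0.6246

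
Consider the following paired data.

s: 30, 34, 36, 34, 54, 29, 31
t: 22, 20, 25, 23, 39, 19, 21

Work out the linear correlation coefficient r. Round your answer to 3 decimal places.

n = 7, Σs = 248, Σt = 169, Σs² = 9226, Σt² = 4361, Σst = 6330
nΣst − ΣsΣt = 44310 − 41912 = 2398
nΣs² − (Σs)² = 64582 − 61504 = 3078; nΣt² − (Σt)² = 30527 − 28561 = 1966
r = 2398 / √(3078 × 1966) = 2398 / 2459.9488 ≈ 0.975

0.975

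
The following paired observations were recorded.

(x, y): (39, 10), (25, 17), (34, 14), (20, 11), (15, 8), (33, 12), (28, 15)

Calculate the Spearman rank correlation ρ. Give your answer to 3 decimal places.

0.143

Rank x: 7, 3, 6, 2, 1, 5, 4
Rank y: 2, 7, 5, 3, 1, 4, 6
d = rank(x) − rank(y): 5, -4, 1, -1, 0, 1, -2; Σd² = 48
ρ = 1 − 6Σd² / [n(n²−1)] = 1 − 6×48 / (7×48) = 1 − 288/336 ≈ 0.143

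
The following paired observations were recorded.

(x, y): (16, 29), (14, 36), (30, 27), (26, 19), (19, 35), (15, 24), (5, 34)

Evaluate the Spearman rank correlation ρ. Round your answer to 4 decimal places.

-0.5000

Rank x: 4, 2, 7, 6, 5, 3, 1
Rank y: 4, 7, 3, 1, 6, 2, 5
d = rank(x) − rank(y): 0, -5, 4, 5, -1, 1, -4; Σd² = 84
ρ = 1 − 6Σd² / [n(n²−1)] = 1 − 6×84 / (7×48) = 1 − 504/336 ≈ -0.5000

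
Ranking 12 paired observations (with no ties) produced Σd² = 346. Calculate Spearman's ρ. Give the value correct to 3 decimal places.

-0.210

ρ = 1 − 6Σd² / [n(n²−1)] = 1 − 6×346 / (12×143)
  = 1 − 2076/1716 = 1 − 1.2098 ≈ -0.210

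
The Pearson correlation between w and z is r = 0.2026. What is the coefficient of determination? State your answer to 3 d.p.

0.041

r² = (0.2026)² = 0.041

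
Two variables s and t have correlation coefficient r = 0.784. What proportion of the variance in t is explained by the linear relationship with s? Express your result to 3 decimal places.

0.615

r² = (0.784)² = 0.615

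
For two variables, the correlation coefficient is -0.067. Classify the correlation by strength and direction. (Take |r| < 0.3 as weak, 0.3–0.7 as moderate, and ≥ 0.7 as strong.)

r = -0.067 < 0 so the relationship is negative.
|r| = 0.067, which falls in the weak range.

weak negative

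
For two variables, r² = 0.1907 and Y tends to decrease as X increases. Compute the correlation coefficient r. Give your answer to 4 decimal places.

-0.4367

|r| = √0.1907 = 0.4367
The association is negative, so r = −0.4367.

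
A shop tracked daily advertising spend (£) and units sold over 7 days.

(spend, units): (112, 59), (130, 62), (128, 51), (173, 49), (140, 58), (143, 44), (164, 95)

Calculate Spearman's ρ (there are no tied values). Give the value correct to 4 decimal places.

-0.2143

Rank spend: 1, 3, 2, 7, 4, 5, 6
Rank units: 5, 6, 3, 2, 4, 1, 7
d = rank(spend) − rank(units): -4, -3, -1, 5, 0, 4, -1; Σd² = 68
ρ = 1 − 6Σd² / [n(n²−1)] = 1 − 6×68 / (7×48) = 1 − 408/336 ≈ -0.2143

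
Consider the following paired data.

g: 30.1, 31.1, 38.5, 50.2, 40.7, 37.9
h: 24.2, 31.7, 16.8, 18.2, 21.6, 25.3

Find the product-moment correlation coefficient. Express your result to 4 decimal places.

-0.6857

n = 6, Σg = 228.5, Σh = 137.8, Σg² = 8968.41, Σh² = 3310.66, Σgh = 5112.72
nΣgh − ΣgΣh = 30676.32 − 31487.3 = -810.98
nΣg² − (Σg)² = 53810.46 − 52212.25 = 1598.21; nΣh² − (Σh)² = 19863.96 − 18988.84 = 875.12
r = -810.98 / √(1598.21 × 875.12) = -810.98 / 1182.6350 ≈ -0.6857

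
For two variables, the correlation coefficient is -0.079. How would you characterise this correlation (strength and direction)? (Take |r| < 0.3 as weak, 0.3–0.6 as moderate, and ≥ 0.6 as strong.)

r = -0.079 < 0 so the relationship is negative.
|r| = 0.079, which falls in the weak range.

weak negative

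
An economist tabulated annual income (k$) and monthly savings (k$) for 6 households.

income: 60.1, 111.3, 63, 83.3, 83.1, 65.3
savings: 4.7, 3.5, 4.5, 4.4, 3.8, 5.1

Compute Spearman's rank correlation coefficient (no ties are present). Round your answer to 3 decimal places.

Rank income: 1, 6, 2, 5, 4, 3
Rank savings: 5, 1, 4, 3, 2, 6
d = rank(income) − rank(savings): -4, 5, -2, 2, 2, -3; Σd² = 62
ρ = 1 − 6Σd² / [n(n²−1)] = 1 − 6×62 / (6×35) = 1 − 372/210 ≈ -0.771

-0.771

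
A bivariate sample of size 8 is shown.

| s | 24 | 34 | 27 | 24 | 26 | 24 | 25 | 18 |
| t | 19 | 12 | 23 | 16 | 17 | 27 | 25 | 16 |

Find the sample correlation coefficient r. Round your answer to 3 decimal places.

n = 8, Σs = 202, Σt = 155, Σs² = 5238, Σt² = 3189, Σst = 3872
nΣst − ΣsΣt = 30976 − 31310 = -334
nΣs² − (Σs)² = 41904 − 40804 = 1100; nΣt² − (Σt)² = 25512 − 24025 = 1487
r = -334 / √(1100 × 1487) = -334 / 1278.9449 ≈ -0.261

-0.261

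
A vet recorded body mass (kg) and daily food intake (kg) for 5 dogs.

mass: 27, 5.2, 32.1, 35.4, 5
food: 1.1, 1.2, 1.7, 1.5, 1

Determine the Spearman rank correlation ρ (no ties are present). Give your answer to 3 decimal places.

0.800

Rank mass: 3, 2, 4, 5, 1
Rank food: 2, 3, 5, 4, 1
d = rank(mass) − rank(food): 1, -1, -1, 1, 0; Σd² = 4
ρ = 1 − 6Σd² / [n(n²−1)] = 1 − 6×4 / (5×24) = 1 − 24/120 ≈ 0.800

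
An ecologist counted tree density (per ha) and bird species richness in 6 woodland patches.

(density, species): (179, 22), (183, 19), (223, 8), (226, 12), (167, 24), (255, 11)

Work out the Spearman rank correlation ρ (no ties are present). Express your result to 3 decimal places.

-0.829

Rank density: 2, 3, 4, 5, 1, 6
Rank species: 5, 4, 1, 3, 6, 2
d = rank(density) − rank(species): -3, -1, 3, 2, -5, 4; Σd² = 64
ρ = 1 − 6Σd² / [n(n²−1)] = 1 − 6×64 / (6×35) = 1 − 384/210 ≈ -0.829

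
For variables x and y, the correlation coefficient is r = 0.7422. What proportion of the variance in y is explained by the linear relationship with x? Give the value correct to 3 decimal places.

0.551

r² = (0.7422)² = 0.551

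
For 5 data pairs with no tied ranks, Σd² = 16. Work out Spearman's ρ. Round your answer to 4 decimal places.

0.2000

ρ = 1 − 6Σd² / [n(n²−1)] = 1 − 6×16 / (5×24)
  = 1 − 96/120 = 1 − 0.80000 ≈ 0.2000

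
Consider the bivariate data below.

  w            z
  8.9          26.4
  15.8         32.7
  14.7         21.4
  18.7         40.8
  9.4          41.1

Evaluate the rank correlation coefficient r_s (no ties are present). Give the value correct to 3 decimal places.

0.200

Rank w: 1, 4, 3, 5, 2
Rank z: 2, 3, 1, 4, 5
d = rank(w) − rank(z): -1, 1, 2, 1, -3; Σd² = 16
ρ = 1 − 6Σd² / [n(n²−1)] = 1 − 6×16 / (5×24) = 1 − 96/120 ≈ 0.200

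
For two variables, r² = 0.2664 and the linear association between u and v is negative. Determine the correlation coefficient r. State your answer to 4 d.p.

|r| = √0.2664 = 0.5161
The association is negative, so r = −0.5161.

-0.5161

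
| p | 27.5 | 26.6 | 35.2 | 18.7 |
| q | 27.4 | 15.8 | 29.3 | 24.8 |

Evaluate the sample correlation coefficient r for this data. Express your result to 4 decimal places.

0.3456

n = 4, Σp = 108, Σq = 97.3, Σp² = 3052.54, Σq² = 2473.93, Σpq = 2668.9
nΣpq − ΣpΣq = 10675.6 − 10508.4 = 167.2
nΣp² − (Σp)² = 12210.16 − 11664 = 546.16; nΣq² − (Σq)² = 9895.72 − 9467.29 = 428.43
r = 167.2 / √(546.16 × 428.43) = 167.2 / 483.7265 ≈ 0.3456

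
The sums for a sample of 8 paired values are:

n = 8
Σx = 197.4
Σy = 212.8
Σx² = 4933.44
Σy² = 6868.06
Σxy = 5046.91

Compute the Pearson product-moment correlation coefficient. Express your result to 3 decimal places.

r = (nΣxy − ΣxΣy) / √[(nΣx² − (Σx)²)(nΣy² − (Σy)²)]
Numerator: 8×5046.91 − 197.4×212.8 = -1631.44
Denominator: √[(39467.52 − 38966.76)(54944.48 − 45283.84)] = √[500.76 × 9660.64] = 2199.4686
r = -1631.44 / 2199.4686 ≈ -0.742

-0.742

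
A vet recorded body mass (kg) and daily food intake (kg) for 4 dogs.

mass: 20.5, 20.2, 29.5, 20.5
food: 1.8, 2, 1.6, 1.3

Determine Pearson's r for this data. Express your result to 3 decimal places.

n = 4, Σx = 90.7, Σy = 6.7, Σx² = 2118.79, Σy² = 11.49, Σxy = 151.15
nΣxy − ΣxΣy = 604.6 − 607.69 = -3.09
nΣx² − (Σx)² = 8475.16 − 8226.49 = 248.67; nΣy² − (Σy)² = 45.96 − 44.89 = 1.07
r = -3.09 / √(248.67 × 1.07) = -3.09 / 16.3119 ≈ -0.189

-0.189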